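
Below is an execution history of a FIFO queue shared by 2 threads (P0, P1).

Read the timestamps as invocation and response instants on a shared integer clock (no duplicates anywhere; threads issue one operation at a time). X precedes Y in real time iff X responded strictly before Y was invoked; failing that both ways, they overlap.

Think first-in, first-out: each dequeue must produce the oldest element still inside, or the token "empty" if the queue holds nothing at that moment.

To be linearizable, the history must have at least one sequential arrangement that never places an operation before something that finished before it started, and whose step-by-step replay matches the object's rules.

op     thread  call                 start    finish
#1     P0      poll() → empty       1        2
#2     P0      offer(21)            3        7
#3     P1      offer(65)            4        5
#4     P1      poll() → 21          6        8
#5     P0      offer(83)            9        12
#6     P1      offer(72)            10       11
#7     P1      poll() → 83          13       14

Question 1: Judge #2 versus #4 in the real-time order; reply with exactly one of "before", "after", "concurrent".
#2 spans [3,7], #4 spans [6,8]
the intervals overlap in both directions

concurrent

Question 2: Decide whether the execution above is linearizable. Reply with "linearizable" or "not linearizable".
already the first 14 events (up to #7's response at time 14) admit no linearization; the first 13 still do
every one of the 6 real-time-consistent orders over 7 completed FIFO queue ops fails the sequential spec
take #1, #2, #3, #4, #5, #6, #7: step 7 already fails, because #7 poll() → 83 cannot occur there
take #1, #2, #3, #4, #6, #5, #7: step 7 already fails, because #7 poll() → 83 cannot occur there

not linearizable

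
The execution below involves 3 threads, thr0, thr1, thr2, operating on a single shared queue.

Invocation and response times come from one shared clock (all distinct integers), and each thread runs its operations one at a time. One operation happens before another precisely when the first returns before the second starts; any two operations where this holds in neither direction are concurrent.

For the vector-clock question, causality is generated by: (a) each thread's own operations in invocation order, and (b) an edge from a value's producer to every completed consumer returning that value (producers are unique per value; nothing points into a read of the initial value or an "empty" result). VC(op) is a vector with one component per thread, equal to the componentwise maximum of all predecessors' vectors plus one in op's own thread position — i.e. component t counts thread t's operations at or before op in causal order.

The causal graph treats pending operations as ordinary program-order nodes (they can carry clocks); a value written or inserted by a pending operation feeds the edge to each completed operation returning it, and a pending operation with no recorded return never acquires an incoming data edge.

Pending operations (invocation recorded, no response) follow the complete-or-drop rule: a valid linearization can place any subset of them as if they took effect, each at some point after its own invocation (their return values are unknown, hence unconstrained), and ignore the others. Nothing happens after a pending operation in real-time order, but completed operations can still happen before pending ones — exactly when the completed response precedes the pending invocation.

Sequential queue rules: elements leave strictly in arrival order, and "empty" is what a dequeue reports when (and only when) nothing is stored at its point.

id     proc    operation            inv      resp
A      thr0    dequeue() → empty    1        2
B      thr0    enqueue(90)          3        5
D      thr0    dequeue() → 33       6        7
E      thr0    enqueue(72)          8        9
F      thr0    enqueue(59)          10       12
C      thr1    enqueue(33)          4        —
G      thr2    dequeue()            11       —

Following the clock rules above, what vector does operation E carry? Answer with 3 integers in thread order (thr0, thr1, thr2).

(4, 1, 0)

VC(G, invoked at 11): no causal predecessors; +1 on thr2 → (0, 0, 1)
VC(C, invoked at 4): no causal predecessors; +1 on thr1 → (0, 1, 0)
VC(A, invoked at 1): no causal predecessors; +1 on thr0 → (1, 0, 0)
VC(B, invoked at 3): max of VC(A)=(1, 0, 0), then +1 on thread thr0 → (2, 0, 0)
VC(D, invoked at 6): max of VC(B)=(2, 0, 0), VC(C)=(0, 1, 0), then +1 on thread thr0 → (3, 1, 0)
VC(E, invoked at 8): max of VC(D)=(3, 1, 0), then +1 on thread thr0 → (4, 1, 0)
VC(F, invoked at 10): max of VC(E)=(4, 1, 0), then +1 on thread thr0 → (5, 1, 0)
target: VC(E) = (4, 1, 0)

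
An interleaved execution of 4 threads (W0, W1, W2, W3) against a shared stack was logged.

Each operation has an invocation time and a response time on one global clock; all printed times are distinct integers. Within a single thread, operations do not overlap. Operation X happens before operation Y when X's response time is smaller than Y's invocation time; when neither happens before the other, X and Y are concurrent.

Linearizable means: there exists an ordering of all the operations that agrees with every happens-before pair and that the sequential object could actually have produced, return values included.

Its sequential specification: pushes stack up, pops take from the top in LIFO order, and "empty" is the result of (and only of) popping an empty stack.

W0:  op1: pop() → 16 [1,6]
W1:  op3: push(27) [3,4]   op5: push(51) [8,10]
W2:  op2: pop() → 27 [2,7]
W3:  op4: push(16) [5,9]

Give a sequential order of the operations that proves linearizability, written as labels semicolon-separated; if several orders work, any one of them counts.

1. op3 push(27), leaving stack <27>
2. op2 pop() → 27, leaving stack <>
3. op4 push(16), leaving stack <16>
4. op1 pop() → 16, leaving stack <>
5. op5 push(51), leaving stack <51>

op3; op2; op4; op1; op5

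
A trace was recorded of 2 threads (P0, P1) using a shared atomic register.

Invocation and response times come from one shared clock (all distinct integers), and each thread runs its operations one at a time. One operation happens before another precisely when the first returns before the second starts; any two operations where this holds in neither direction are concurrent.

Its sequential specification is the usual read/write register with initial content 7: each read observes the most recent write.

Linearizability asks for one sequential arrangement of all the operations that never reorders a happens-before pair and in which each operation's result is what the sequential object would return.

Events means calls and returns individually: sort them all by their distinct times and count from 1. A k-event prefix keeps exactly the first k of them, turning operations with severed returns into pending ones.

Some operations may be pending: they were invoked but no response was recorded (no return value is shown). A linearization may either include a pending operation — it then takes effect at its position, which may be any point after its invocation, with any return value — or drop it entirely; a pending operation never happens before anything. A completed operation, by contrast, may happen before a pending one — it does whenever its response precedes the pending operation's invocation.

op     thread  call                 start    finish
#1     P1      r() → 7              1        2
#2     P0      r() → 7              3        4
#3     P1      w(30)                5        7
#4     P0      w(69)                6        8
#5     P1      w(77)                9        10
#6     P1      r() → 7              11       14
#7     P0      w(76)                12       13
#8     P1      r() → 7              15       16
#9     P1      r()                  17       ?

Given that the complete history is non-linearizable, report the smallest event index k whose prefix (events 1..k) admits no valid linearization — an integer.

a valid linearization of events 1..13 exists, for instance #1, #2, #3, #4, #5, #6, #7:
after step 1 (#1 r() → 7): value 7
after step 2 (#2 r() → 7): value 7
after step 3 (#3 w(30)): value 30
after step 4 (#4 w(69)): value 69
after step 5 (#5 w(77)): value 77
after step 6 (#6 r() (pending, included)): value 77
after step 7 (#7 w(76)): value 76
with event 14 included (#6 responding at time 14), all real-time-consistent orders fail
sample order #1, #2, #3, #4, #5, #6, #7 stalls at step 6 — #6 r() → 7 has no legal effect
sample order #1, #2, #3, #4, #5, #7, #6 stalls at step 7 — #6 r() → 7 has no legal effect

14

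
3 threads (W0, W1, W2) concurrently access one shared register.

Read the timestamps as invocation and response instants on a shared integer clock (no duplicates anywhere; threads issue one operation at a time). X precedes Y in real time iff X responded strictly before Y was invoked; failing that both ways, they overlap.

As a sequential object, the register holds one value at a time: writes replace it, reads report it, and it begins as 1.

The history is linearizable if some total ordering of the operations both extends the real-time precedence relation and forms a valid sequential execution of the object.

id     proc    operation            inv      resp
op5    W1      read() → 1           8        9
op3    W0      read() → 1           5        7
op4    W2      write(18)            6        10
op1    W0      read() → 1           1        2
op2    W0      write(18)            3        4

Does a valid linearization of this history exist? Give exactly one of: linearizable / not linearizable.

not linearizable

events 1..6 are fine; event 7 — the response of op3 at time 7 — makes the prefix non-linearizable
exactly one order of the 3 completed ops respects real time; the register replay fails
completion choices over the 1 pending operation (op4) were checked; none helps
for example op1, op2, op3 (pending dropped) fails at step 3: op3 read() → 1 is not legal there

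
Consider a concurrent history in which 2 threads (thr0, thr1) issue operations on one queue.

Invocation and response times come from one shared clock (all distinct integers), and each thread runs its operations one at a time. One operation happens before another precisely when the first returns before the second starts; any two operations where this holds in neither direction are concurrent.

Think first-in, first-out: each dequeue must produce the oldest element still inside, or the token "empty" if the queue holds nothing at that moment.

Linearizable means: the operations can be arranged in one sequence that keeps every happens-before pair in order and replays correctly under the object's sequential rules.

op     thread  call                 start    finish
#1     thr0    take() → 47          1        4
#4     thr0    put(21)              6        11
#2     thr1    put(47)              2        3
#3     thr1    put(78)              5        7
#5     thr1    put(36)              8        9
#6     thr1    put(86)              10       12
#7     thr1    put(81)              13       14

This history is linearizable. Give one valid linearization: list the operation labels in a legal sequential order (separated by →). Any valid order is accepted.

step 1: #2 put(47) — queue <47>
step 2: #1 take() → 47 — queue <>
step 3: #3 put(78) — queue <78>
step 4: #4 put(21) — queue <78,21>
step 5: #5 put(36) — queue <78,21,36>
step 6: #6 put(86) — queue <78,21,36,86>
step 7: #7 put(81) — queue <78,21,36,86,81>

#2 → #1 → #3 → #4 → #5 → #6 → #7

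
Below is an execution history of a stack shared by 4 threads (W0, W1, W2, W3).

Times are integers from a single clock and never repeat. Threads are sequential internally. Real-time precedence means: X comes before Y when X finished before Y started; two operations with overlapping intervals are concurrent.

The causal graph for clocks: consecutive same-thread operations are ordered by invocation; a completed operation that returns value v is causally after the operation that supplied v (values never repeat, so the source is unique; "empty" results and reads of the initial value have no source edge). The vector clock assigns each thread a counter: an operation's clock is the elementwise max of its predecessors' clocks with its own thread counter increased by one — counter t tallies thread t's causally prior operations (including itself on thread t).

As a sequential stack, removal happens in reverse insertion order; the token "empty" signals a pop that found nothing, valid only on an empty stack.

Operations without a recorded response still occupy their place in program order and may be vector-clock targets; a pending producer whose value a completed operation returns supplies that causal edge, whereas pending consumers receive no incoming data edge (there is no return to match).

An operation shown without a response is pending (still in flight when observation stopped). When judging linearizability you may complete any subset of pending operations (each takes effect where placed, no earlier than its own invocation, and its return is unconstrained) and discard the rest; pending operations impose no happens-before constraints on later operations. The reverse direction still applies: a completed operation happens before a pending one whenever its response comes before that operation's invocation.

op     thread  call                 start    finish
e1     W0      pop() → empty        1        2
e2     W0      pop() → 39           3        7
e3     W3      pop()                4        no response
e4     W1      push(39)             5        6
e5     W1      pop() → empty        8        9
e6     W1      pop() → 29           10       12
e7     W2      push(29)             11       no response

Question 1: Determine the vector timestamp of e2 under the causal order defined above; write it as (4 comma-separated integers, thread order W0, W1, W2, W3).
root op e3, invoked 4: fresh clock plus W3's own tick → (0, 0, 0, 1)
root op e7, invoked 11: fresh clock plus W2's own tick → (0, 0, 1, 0)
root op e4, invoked 5: fresh clock plus W1's own tick → (0, 1, 0, 0)
root op e1, invoked 1: fresh clock plus W0's own tick → (1, 0, 0, 0)
invoked at 8, e5 merges VC(e4)=(0, 1, 0, 0) and bumps W1's slot → (0, 2, 0, 0)
invoked at 3, e2 merges VC(e1)=(1, 0, 0, 0), VC(e4)=(0, 1, 0, 0) and bumps W0's slot → (2, 1, 0, 0)
invoked at 10, e6 merges VC(e5)=(0, 2, 0, 0), VC(e7)=(0, 0, 1, 0) and bumps W1's slot → (0, 3, 1, 0)
target: VC(e2) = (2, 1, 0, 0)

(2, 1, 0, 0)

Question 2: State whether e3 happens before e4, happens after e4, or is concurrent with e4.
e3 spans [4,…), e4 spans [5,6]
the intervals overlap in both directions

concurrent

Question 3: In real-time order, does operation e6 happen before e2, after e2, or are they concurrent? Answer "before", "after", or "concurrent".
e6 spans [10,12], e2 spans [3,7]
resp(e2)=7 < inv(e6)=10

after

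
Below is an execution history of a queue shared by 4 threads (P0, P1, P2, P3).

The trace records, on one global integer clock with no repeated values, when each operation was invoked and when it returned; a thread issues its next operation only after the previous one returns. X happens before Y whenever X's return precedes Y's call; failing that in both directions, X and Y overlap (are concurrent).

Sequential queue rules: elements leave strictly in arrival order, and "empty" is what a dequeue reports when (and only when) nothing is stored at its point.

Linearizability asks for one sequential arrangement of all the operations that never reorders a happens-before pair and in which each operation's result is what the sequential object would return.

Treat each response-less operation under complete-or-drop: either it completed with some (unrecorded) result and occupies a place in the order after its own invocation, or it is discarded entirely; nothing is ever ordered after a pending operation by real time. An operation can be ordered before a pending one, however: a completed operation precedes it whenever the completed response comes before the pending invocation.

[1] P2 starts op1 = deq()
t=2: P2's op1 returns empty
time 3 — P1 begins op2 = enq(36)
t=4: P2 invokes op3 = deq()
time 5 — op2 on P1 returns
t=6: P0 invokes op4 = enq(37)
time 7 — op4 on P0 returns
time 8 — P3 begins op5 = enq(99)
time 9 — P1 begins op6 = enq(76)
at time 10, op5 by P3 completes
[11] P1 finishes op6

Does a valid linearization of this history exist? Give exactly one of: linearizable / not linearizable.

linearizable

a witness: op1, op2, op3, op4, op5, op6
after step 1 (op1 deq() → empty): queue <>
after step 2 (op2 enq(36)): queue <36>
after step 3 (op3 deq() (pending, included)): queue <>
after step 4 (op4 enq(37)): queue <37>
after step 5 (op5 enq(99)): queue <37,99>
after step 6 (op6 enq(76)): queue <37,99,76>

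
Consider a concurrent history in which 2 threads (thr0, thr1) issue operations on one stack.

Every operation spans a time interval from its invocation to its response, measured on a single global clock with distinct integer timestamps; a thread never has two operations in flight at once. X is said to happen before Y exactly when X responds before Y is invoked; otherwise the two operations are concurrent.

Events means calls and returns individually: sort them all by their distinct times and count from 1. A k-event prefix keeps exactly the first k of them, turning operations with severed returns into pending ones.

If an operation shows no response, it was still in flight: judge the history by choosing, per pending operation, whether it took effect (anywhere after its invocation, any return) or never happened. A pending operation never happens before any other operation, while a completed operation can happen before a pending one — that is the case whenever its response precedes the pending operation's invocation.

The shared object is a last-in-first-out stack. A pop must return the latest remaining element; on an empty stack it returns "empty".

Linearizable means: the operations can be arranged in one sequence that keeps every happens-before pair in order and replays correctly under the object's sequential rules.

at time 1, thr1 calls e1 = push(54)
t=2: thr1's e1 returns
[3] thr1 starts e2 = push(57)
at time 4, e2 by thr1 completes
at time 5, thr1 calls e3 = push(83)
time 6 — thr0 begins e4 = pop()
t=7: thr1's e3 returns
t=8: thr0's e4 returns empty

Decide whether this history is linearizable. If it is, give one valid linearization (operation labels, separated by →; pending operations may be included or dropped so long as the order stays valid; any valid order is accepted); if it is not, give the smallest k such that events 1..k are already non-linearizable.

prefix check: 1..7 passes, 1..8 fails once e4's time-8 response joins
4 completed operations, 2 real-time-consistent orders — every stack replay fails
sample order e1, e2, e3, e4 stalls at step 4 — e4 pop() → empty has no legal effect
sample order e1, e2, e4, e3 stalls at step 3 — e4 pop() → empty has no legal effect

not linearizable — minimal violating prefix: 8 events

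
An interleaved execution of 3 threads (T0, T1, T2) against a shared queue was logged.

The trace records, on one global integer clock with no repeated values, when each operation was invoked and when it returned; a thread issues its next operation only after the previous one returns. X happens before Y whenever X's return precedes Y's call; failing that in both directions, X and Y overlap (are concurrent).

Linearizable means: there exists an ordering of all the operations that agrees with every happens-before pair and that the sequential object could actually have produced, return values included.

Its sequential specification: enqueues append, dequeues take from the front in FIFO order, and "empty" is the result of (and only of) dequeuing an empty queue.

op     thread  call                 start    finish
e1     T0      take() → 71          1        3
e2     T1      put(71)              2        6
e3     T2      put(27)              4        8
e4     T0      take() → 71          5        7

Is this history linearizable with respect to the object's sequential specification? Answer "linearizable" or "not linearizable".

cut after 6 events: linearizable; cut after 7 events (e4 responds, time 7): not linearizable
all 3 real-time-respecting orders fail — 3 completed queue operations, no legal replay
no completion choice of the 1 pending operation (e3) rescues it — every subset was tried
e.g. e1, e2, e4 (pending dropped): illegal at step 1, since e1 take() → 71 cannot apply there
e.g. e1, e4, e2 (pending dropped): illegal at step 1, since e1 take() → 71 cannot apply there

not linearizable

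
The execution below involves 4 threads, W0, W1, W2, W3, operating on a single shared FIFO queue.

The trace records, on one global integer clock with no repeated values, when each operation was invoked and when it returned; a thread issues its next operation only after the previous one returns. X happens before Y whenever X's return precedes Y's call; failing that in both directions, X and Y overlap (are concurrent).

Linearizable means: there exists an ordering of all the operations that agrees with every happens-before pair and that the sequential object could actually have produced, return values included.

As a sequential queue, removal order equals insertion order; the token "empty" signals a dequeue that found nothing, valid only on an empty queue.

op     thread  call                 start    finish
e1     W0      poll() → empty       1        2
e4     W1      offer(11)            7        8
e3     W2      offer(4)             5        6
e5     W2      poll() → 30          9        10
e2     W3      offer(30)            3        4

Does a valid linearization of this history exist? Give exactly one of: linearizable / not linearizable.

a witness: e1, e2, e3, e4, e5
1. e1 poll() → empty, leaving queue <>
2. e2 offer(30), leaving queue <30>
3. e3 offer(4), leaving queue <30,4>
4. e4 offer(11), leaving queue <30,4,11>
5. e5 poll() → 30, leaving queue <4,11>

linearizable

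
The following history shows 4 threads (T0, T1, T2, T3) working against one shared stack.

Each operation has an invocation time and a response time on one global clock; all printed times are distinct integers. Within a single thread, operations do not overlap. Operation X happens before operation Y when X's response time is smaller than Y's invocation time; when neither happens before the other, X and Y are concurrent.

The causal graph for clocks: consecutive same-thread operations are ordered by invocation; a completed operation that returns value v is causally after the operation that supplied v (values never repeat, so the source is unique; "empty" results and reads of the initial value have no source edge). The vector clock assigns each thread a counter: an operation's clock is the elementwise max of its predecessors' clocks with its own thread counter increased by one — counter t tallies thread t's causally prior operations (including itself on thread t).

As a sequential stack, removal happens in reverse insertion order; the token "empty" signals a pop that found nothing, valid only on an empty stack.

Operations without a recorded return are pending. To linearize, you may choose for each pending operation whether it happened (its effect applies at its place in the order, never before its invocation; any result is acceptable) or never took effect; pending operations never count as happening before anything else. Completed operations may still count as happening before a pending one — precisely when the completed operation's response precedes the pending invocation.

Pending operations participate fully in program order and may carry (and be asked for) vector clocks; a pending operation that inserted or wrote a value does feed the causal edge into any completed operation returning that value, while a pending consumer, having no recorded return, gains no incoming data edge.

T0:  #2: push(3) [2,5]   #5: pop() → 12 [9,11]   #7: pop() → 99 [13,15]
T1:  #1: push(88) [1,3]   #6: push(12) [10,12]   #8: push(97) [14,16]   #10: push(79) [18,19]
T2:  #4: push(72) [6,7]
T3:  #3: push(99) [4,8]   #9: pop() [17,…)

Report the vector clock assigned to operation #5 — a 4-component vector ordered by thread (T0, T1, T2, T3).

invoked at 4, #3 has no predecessors; its own T3 bump gives (0, 0, 0, 1)
invoked at 6, #4 has no predecessors; its own T2 bump gives (0, 0, 1, 0)
invoked at 1, #1 has no predecessors; its own T1 bump gives (0, 1, 0, 0)
invoked at 2, #2 has no predecessors; its own T0 bump gives (1, 0, 0, 0)
from VC(#3)=(0, 0, 0, 1), #9 (invoked 17) maxes components and bumps T3 → (0, 0, 0, 2)
from VC(#1)=(0, 1, 0, 0), #6 (invoked 10) maxes components and bumps T1 → (0, 2, 0, 0)
from VC(#6)=(0, 2, 0, 0), #8 (invoked 14) maxes components and bumps T1 → (0, 3, 0, 0)
from VC(#8)=(0, 3, 0, 0), #10 (invoked 18) maxes components and bumps T1 → (0, 4, 0, 0)
from VC(#2)=(1, 0, 0, 0), VC(#6)=(0, 2, 0, 0), #5 (invoked 9) maxes components and bumps T0 → (2, 2, 0, 0)
from VC(#3)=(0, 0, 0, 1), VC(#5)=(2, 2, 0, 0), #7 (invoked 13) maxes components and bumps T0 → (3, 2, 0, 1)
target: VC(#5) = (2, 2, 0, 0)

(2, 2, 0, 0)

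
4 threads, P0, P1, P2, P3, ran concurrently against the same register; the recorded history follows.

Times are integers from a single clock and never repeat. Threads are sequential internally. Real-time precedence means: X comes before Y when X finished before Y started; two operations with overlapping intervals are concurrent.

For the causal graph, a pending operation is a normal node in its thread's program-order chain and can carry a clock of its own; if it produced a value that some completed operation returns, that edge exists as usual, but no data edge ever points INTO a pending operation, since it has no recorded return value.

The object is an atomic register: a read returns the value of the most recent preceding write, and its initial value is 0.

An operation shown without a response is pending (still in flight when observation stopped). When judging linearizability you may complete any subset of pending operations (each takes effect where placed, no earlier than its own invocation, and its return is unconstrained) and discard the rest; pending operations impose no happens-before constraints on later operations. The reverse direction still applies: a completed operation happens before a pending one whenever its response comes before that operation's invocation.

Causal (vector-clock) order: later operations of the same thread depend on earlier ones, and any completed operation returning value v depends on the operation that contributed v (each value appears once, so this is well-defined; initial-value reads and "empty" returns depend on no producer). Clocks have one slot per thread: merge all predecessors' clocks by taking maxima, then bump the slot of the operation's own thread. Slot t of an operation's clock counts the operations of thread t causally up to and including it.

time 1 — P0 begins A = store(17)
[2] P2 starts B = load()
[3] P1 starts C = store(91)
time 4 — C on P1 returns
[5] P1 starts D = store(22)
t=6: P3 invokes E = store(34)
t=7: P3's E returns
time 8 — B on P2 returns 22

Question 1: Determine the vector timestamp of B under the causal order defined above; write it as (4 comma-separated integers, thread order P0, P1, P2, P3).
Answer: (0, 2, 1, 0)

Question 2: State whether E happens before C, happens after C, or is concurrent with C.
Answer: after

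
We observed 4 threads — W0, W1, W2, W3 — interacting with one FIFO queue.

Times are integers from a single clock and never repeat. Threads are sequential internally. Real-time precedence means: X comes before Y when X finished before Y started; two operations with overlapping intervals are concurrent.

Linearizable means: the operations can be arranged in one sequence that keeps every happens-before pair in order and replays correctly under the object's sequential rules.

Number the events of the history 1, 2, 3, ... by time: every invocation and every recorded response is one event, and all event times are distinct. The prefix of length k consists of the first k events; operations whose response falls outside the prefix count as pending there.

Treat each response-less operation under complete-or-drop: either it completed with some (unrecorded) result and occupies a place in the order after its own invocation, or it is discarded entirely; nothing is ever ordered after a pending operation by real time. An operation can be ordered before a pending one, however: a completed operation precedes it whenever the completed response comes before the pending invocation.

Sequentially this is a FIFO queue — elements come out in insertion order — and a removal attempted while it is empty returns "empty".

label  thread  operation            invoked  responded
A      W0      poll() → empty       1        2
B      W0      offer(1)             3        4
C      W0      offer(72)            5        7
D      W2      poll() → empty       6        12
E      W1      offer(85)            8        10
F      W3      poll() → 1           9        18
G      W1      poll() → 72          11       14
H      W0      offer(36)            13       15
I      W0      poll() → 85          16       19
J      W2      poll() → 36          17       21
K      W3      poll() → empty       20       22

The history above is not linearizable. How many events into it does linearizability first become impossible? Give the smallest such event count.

events 1..11 are linearizable, e.g. via A, B, C, D, E:
1. A poll() → empty, leaving queue <>
2. B offer(1), leaving queue <1>
3. C offer(72), leaving queue <1,72>
4. D poll() (pending, included), leaving queue <72>
5. E offer(85), leaving queue <72,85>
include event 12 — D responding at 12 — and every candidate order breaks
completion choices over the 2 pending operations (F, G) were checked; none helps
take A, B, C, D, E (pending dropped): step 4 already fails, because D poll() → empty cannot occur there
take A, B, C, E, D (pending dropped): step 5 already fails, because D poll() → empty cannot occur there

12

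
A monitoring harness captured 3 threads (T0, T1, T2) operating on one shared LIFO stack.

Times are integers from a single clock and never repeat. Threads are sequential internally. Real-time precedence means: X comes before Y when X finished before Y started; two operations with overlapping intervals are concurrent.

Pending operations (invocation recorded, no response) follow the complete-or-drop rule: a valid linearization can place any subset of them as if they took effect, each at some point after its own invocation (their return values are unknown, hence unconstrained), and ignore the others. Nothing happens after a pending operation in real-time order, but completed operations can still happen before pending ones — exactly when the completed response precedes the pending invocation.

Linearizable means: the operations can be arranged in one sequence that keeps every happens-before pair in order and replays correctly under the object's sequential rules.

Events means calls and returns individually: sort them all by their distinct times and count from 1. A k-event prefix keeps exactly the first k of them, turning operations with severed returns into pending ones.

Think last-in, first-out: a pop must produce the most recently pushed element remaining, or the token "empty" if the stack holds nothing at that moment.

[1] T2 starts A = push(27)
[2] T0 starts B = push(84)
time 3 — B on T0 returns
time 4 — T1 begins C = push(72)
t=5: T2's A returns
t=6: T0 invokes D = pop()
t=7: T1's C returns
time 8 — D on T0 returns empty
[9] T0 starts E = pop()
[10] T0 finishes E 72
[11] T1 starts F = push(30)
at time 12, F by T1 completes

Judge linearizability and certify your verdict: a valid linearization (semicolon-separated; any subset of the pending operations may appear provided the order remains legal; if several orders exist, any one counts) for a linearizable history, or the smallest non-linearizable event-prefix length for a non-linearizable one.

through event 7 a valid linearization exists; event 8 (D responding at time 8) ends that
5 orders of the 4 completed LIFO stack ops respect real time; none is legal
take A, B, C, D: step 4 already fails, because D pop() → empty cannot occur there
take A, B, D, C: step 3 already fails, because D pop() → empty cannot occur there

not linearizable — minimal violating prefix: 8 events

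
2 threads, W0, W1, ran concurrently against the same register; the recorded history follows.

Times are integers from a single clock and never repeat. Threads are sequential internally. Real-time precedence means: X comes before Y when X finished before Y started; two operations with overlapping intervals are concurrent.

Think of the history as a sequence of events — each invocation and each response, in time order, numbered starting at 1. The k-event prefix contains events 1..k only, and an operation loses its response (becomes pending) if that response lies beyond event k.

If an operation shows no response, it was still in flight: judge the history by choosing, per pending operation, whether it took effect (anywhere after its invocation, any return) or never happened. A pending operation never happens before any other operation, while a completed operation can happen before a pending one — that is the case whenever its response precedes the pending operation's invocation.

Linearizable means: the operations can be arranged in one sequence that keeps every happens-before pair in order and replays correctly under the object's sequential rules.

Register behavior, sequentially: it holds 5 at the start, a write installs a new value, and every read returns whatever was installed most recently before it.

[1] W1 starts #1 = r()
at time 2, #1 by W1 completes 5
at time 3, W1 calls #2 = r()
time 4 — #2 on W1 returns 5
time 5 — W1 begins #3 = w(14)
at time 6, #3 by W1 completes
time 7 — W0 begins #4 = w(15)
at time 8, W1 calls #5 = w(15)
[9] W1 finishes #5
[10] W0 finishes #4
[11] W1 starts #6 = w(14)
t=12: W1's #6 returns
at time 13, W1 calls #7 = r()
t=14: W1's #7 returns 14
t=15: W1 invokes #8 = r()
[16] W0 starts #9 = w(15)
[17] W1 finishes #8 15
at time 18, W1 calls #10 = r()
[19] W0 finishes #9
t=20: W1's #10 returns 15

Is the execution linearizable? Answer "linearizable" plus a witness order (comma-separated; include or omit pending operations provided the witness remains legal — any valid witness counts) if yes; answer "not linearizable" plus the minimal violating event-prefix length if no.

linearizable — witness: #1, #2, #3, #4, #5, #6, #7, #9, #8, #10

step 1: #1 r() → 5 — value 5
step 2: #2 r() → 5 — value 5
step 3: #3 w(14) — value 14
step 4: #4 w(15) — value 15
step 5: #5 w(15) — value 15
step 6: #6 w(14) — value 14
step 7: #7 r() → 14 — value 14
step 8: #9 w(15) — value 15
step 9: #8 r() → 15 — value 15
step 10: #10 r() → 15 — value 15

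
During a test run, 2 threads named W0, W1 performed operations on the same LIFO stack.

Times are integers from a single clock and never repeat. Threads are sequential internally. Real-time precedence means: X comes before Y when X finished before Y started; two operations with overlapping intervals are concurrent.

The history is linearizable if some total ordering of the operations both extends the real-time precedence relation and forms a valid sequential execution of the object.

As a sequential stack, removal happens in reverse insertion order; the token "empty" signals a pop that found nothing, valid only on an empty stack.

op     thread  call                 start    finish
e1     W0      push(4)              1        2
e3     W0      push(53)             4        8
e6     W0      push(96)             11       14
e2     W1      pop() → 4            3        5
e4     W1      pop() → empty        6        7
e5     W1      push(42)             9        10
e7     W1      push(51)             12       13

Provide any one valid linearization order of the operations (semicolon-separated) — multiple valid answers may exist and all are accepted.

step 1: e1 push(4) — stack <4>
step 2: e2 pop() → 4 — stack <>
step 3: e4 pop() → empty — stack <>
step 4: e3 push(53) — stack <53>
step 5: e5 push(42) — stack <53,42>
step 6: e6 push(96) — stack <53,42,96>
step 7: e7 push(51) — stack <53,42,96,51>

e1; e2; e4; e3; e5; e6; e7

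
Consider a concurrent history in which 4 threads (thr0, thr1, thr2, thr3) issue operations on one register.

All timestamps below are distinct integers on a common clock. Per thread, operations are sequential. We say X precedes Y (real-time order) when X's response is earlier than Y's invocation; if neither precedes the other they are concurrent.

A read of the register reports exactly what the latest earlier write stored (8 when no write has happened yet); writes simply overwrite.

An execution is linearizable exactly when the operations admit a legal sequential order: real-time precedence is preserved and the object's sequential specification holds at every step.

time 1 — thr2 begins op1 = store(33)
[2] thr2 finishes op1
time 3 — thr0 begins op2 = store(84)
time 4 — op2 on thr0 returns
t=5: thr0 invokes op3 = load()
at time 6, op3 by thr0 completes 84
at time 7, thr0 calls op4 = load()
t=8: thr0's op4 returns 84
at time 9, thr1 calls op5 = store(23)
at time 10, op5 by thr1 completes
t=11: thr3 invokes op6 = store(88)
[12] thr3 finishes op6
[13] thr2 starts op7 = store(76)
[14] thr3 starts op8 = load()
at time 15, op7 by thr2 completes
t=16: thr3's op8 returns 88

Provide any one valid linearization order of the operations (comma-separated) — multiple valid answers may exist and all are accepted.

after step 1 (op1 store(33)): value 33
after step 2 (op2 store(84)): value 84
after step 3 (op3 load() → 84): value 84
after step 4 (op4 load() → 84): value 84
after step 5 (op5 store(23)): value 23
after step 6 (op6 store(88)): value 88
after step 7 (op8 load() → 88): value 88
after step 8 (op7 store(76)): value 76

op1, op2, op3, op4, op5, op6, op8, op7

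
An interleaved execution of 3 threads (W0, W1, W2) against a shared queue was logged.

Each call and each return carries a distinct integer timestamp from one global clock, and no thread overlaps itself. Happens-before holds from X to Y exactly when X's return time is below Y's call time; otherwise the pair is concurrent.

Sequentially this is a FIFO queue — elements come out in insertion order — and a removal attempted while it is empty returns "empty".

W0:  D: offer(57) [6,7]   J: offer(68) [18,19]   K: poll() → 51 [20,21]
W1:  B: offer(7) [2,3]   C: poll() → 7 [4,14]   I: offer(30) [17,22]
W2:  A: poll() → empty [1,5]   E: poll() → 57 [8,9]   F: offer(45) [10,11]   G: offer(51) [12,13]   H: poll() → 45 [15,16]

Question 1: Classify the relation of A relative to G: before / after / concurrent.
before

A spans [1,5], G spans [12,13]
resp(A)=5 < inv(G)=12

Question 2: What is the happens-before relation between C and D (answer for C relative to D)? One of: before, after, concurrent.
concurrent

C spans [4,14], D spans [6,7]
the intervals overlap in both directions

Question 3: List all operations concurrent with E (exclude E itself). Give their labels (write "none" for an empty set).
C

concurrent with E ([8,9]): every op whose interval crosses 8..9
A [1,5]: before
B [2,3]: before
C [4,14]: concurrent
D [6,7]: before
F [10,11]: after
G [12,13]: after
H [15,16]: after
I [17,22]: after
J [18,19]: after
K [20,21]: after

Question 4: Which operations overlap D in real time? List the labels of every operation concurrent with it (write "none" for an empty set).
C

D runs from 6 to 7; window-overlapping ops are concurrent
A [1,5]: before
B [2,3]: before
C [4,14]: concurrent
E [8,9]: after
F [10,11]: after
G [12,13]: after
H [15,16]: after
I [17,22]: after
J [18,19]: after
K [20,21]: after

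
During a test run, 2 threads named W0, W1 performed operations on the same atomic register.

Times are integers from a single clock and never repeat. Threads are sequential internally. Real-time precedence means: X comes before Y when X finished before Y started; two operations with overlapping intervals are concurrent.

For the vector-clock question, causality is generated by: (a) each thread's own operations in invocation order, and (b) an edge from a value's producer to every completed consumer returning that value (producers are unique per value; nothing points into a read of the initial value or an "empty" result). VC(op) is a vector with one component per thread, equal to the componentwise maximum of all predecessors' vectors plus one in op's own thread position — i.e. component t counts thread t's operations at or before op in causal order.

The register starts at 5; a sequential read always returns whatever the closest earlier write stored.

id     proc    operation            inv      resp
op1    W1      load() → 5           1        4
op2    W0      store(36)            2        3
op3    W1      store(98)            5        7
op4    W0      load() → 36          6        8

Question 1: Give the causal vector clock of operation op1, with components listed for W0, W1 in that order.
Answer: (0, 1)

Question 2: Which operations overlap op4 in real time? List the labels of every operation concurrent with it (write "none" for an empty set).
Answer: op3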